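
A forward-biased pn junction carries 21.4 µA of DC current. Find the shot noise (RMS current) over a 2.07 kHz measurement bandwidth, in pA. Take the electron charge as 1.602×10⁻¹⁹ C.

119 pA

I_n = √(2qI·B)
2qI·B = 2 × 1.602×10⁻¹⁹ × 2.14×10⁻⁵ × 2.07×10³ = 1.42×10⁻²⁰ A²
I_n = √(1.42×10⁻²⁰) = 1.19×10⁻¹⁰ A = 119 pA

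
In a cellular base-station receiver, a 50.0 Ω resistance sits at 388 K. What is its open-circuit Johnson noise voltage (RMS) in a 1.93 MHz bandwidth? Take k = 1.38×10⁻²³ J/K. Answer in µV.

V_n = √(4kTRB)
4kTRB = 4 × 1.38×10⁻²³ × 388 × 5.00×10¹ × 1.93×10⁶ = 2.07×10⁻¹² V²
V_n = √(2.07×10⁻¹²) = 1.44×10⁻⁶ V = 1.44 µV

1.44 µV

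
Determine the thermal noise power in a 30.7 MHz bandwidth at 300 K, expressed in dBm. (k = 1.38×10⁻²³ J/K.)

−99.0 dBm

P_n = kTB = 1.38×10⁻²³ × 300 × 3.07×10⁷ = 1.27×10⁻¹³ W
In dBm: 10 log₁₀(1.27×10⁻¹³ / 10⁻³) = −99.0 dBm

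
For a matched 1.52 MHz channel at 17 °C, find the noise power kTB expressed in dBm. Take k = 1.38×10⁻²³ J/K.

T = 17 °C + 273.15 = 290.15 K
P_n = kTB = 1.38×10⁻²³ × 290.15 × 1.52×10⁶ = 6.09×10⁻¹⁵ W
In dBm: 10 log₁₀(6.09×10⁻¹⁵ / 10⁻³) = −112.2 dBm

−112.2 dBm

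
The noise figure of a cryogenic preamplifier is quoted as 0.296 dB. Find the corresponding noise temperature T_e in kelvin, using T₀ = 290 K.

20.5 K

F = 10^(0.296/10) = 1.07053
T_e = (F − 1)·T₀ = (1.07053 − 1) × 290 = 20.5 K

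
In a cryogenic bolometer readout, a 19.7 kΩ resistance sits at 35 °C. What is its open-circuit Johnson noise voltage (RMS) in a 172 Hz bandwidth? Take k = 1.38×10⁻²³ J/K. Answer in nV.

T = 35 °C + 273.15 = 308.15 K
V_n = √(4kTRB)
4kTRB = 4 × 1.38×10⁻²³ × 308.15 × 1.97×10⁴ × 1.72×10² = 5.76×10⁻¹⁴ V²
V_n = √(5.76×10⁻¹⁴) = 2.40×10⁻⁷ V = 240 nV

240 nV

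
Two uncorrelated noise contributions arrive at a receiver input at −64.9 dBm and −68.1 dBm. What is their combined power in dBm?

−63.2 dBm

Convert to linear, add, convert back:
P₁ = 3.24×10⁻¹⁰ W, P₂ = 1.55×10⁻¹⁰ W
P_tot = 4.78×10⁻¹⁰ W → 10 log₁₀(P_tot / 10⁻³) = −63.2 dBm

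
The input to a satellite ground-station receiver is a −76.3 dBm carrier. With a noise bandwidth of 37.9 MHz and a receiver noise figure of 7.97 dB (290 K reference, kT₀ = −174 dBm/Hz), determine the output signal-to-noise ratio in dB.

Noise floor: N = −174 + 10 log₁₀(B) + NF
10 log₁₀(3.79×10⁷) = 75.79 dB
N = −174 + 75.79 + 7.97 = −90.24 dBm
SNR = P_sig − N = −76.3 − (−90.24) = 13.94 dB → 13.9 dB

13.9 dB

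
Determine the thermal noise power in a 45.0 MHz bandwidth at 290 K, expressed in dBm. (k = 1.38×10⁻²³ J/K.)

−97.4 dBm

P_n = kTB = 1.38×10⁻²³ × 290 × 4.50×10⁷ = 1.80×10⁻¹³ W
In dBm: 10 log₁₀(1.80×10⁻¹³ / 10⁻³) = −97.4 dBm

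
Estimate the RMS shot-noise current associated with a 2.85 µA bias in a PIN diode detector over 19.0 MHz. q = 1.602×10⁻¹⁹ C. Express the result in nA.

I_n = √(2qI·B)
2qI·B = 2 × 1.602×10⁻¹⁹ × 2.85×10⁻⁶ × 1.90×10⁷ = 1.73×10⁻¹⁷ A²
I_n = √(1.73×10⁻¹⁷) = 4.17×10⁻⁹ A = 4.17 nA

4.17 nA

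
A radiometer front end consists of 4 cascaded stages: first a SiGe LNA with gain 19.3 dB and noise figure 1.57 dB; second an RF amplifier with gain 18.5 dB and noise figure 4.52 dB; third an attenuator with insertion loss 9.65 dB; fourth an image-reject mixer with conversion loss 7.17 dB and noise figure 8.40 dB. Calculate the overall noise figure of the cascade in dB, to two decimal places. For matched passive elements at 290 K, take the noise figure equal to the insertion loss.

Convert to linear (a loss of L dB is a gain of −L dB): F_i = 10^(NF_i/10), G_i = 10^(G_i,dB/10)
  Stage 1: F_1 = 10^(1.57/10) = 1.435, G_1 = 10^(19.3/10) = 85.11
  Stage 2: F_2 = 10^(4.52/10) = 2.831, G_2 = 10^(18.5/10) = 70.79
  Stage 3: F_3 = 10^(9.65/10) = 9.226, G_3 = 10^(−9.65/10) = 0.1084
  Stage 4: F_4 = 10^(8.40/10) = 6.918, G_4 = 10^(−7.17/10) = 0.1919
Friis cascade:
  F = 1.435 + (2.831 − 1)/85.11 + (9.226 − 1)/6026 + (6.918 − 1)/653.1 = 1.467
NF = 10 log₁₀(1.467) = 1.67 dB

1.67 dB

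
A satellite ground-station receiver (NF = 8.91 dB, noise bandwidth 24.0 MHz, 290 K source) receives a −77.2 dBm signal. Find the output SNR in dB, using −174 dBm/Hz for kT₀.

14.1 dB

Noise floor: N = −174 + 10 log₁₀(B) + NF
10 log₁₀(2.40×10⁷) = 73.8 dB
N = −174 + 73.8 + 8.91 = −91.29 dBm
SNR = P_sig − N = −77.2 − (−91.29) = 14.09 dB → 14.1 dB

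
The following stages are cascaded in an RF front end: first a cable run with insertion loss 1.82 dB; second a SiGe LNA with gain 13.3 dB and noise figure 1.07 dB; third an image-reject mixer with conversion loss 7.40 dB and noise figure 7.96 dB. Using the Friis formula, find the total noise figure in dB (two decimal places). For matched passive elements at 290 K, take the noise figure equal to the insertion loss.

Convert to linear (a loss of L dB is a gain of −L dB): F_i = 10^(NF_i/10), G_i = 10^(G_i,dB/10)
  Stage 1: F_1 = 10^(1.82/10) = 1.521, G_1 = 10^(−1.82/10) = 0.6577
  Stage 2: F_2 = 10^(1.07/10) = 1.279, G_2 = 10^(13.3/10) = 21.38
  Stage 3: F_3 = 10^(7.96/10) = 6.252, G_3 = 10^(−7.40/10) = 0.1820
Friis cascade:
  F = 1.521 + (1.279 − 1)/0.6577 + (6.252 − 1)/14.06 = 2.319
NF = 10 log₁₀(2.319) = 3.65 dB

3.65 dB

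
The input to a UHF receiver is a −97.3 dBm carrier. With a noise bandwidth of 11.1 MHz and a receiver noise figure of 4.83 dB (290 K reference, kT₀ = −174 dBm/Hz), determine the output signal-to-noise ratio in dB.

Noise floor: N = −174 + 10 log₁₀(B) + NF
10 log₁₀(1.11×10⁷) = 70.45 dB
N = −174 + 70.45 + 4.83 = −98.72 dBm
SNR = P_sig − N = −97.3 − (−98.72) = 1.42 dB → 1.4 dB

1.4 dB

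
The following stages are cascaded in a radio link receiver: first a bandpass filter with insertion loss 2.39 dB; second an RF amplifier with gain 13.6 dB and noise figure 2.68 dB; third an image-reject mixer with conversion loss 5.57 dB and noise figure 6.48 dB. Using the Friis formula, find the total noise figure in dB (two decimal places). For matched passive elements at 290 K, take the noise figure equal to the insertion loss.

5.41 dB

Convert to linear (a loss of L dB is a gain of −L dB): F_i = 10^(NF_i/10), G_i = 10^(G_i,dB/10)
  Stage 1: F_1 = 10^(2.39/10) = 1.734, G_1 = 10^(−2.39/10) = 0.5768
  Stage 2: F_2 = 10^(2.68/10) = 1.854, G_2 = 10^(13.6/10) = 22.91
  Stage 3: F_3 = 10^(6.48/10) = 4.446, G_3 = 10^(−5.57/10) = 0.2773
Friis cascade:
  F = 1.734 + (1.854 − 1)/0.5768 + (4.446 − 1)/13.21 = 3.474
NF = 10 log₁₀(3.474) = 5.41 dB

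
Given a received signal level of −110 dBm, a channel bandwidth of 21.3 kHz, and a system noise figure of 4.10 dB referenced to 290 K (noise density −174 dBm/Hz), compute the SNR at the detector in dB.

16.6 dB

Noise floor: N = −174 + 10 log₁₀(B) + NF
10 log₁₀(2.13×10⁴) = 43.28 dB
N = −174 + 43.28 + 4.10 = −126.62 dBm
SNR = P_sig − N = −110 − (−126.62) = 16.62 dB → 16.6 dB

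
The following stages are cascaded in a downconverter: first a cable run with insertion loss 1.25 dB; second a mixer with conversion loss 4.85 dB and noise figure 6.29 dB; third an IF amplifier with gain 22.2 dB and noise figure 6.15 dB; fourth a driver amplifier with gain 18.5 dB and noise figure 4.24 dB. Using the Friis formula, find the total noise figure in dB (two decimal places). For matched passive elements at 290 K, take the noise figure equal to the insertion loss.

Convert to linear (a loss of L dB is a gain of −L dB): F_i = 10^(NF_i/10), G_i = 10^(G_i,dB/10)
  Stage 1: F_1 = 10^(1.25/10) = 1.334, G_1 = 10^(−1.25/10) = 0.7499
  Stage 2: F_2 = 10^(6.29/10) = 4.256, G_2 = 10^(−4.85/10) = 0.3273
  Stage 3: F_3 = 10^(6.15/10) = 4.121, G_3 = 10^(22.2/10) = 166.0
  Stage 4: F_4 = 10^(4.24/10) = 2.655, G_4 = 10^(18.5/10) = 70.79
Friis cascade:
  F = 1.334 + (4.256 − 1)/0.7499 + (4.121 − 1)/0.2455 + (2.655 − 1)/40.74 = 18.43
NF = 10 log₁₀(18.43) = 12.66 dB

12.66 dB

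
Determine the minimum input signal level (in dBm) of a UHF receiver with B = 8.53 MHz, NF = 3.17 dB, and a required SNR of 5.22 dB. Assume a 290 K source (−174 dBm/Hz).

−96.3 dBm

Sensitivity = −174 + 10 log₁₀(B) + NF + SNR_min
= −174 + 69.31 + 3.17 + 5.22
= −96.30 dBm → −96.3 dBm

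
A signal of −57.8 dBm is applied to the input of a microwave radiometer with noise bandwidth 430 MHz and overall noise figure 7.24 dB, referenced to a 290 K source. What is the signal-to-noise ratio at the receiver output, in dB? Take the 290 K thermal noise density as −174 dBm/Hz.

Noise floor: N = −174 + 10 log₁₀(B) + NF
10 log₁₀(4.30×10⁸) = 86.33 dB
N = −174 + 86.33 + 7.24 = −80.43 dBm
SNR = P_sig − N = −57.8 − (−80.43) = 22.63 dB → 22.6 dB

22.6 dB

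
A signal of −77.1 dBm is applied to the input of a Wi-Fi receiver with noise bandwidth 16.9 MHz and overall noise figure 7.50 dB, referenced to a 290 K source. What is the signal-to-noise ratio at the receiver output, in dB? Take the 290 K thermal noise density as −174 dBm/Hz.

17.1 dB

Noise floor: N = −174 + 10 log₁₀(B) + NF
10 log₁₀(1.69×10⁷) = 72.28 dB
N = −174 + 72.28 + 7.50 = −94.22 dBm
SNR = P_sig − N = −77.1 − (−94.22) = 17.12 dB → 17.1 dB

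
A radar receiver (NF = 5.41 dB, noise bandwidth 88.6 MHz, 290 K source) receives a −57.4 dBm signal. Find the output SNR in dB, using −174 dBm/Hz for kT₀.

31.7 dB

Noise floor: N = −174 + 10 log₁₀(B) + NF
10 log₁₀(8.86×10⁷) = 79.47 dB
N = −174 + 79.47 + 5.41 = −89.12 dBm
SNR = P_sig − N = −57.4 − (−89.12) = 31.72 dB → 31.7 dB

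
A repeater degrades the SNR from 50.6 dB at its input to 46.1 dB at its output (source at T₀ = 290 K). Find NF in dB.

NF (dB) = SNR_in(dB) − SNR_out(dB) when the source is at T₀
NF = 50.6 − 46.1 = 4.5 dB

4.5 dB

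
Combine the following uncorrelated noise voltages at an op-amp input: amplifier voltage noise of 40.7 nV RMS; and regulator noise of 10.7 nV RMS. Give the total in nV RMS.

Uncorrelated sources add in power (mean-square): V_tot = √(ΣV_i²)
V_tot = √[(4.07×10⁻⁸)² + (1.07×10⁻⁸)²] = 4.21×10⁻⁸ V = 42.1 nV

42.1 nV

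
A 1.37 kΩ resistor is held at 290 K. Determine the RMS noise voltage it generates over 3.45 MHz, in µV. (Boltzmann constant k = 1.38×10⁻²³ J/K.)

V_n = √(4kTRB)
4kTRB = 4 × 1.38×10⁻²³ × 290 × 1.37×10³ × 3.45×10⁶ = 7.57×10⁻¹¹ V²
V_n = √(7.57×10⁻¹¹) = 8.70×10⁻⁶ V = 8.70 µV

8.70 µV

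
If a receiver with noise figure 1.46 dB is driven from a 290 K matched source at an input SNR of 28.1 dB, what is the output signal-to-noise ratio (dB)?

26.64 dB

By definition F = SNR_in/SNR_out, so in dB: SNR_out = SNR_in − NF
SNR_out = 28.1 − 1.46 = 26.64 dB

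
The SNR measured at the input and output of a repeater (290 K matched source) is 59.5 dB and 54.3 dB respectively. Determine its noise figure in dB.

5.2 dB

NF (dB) = SNR_in(dB) − SNR_out(dB) when the source is at T₀
NF = 59.5 − 54.3 = 5.2 dB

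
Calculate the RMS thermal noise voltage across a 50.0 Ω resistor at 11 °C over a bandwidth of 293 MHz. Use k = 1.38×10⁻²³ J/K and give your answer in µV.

T = 11 °C + 273.15 = 284.15 K
V_n = √(4kTRB)
4kTRB = 4 × 1.38×10⁻²³ × 284.15 × 5.00×10¹ × 2.93×10⁸ = 2.30×10⁻¹⁰ V²
V_n = √(2.30×10⁻¹⁰) = 1.52×10⁻⁵ V = 15.2 µV

15.2 µV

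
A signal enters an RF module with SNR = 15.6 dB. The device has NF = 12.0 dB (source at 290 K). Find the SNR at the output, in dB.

By definition F = SNR_in/SNR_out, so in dB: SNR_out = SNR_in − NF
SNR_out = 15.6 − 12.0 = 3.6 dB

3.6 dB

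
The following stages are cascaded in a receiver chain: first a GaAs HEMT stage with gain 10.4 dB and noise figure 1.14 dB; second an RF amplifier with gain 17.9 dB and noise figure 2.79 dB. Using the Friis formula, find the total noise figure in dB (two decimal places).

1.41 dB

Convert to linear (a loss of L dB is a gain of −L dB): F_i = 10^(NF_i/10), G_i = 10^(G_i,dB/10)
  Stage 1: F_1 = 10^(1.14/10) = 1.300, G_1 = 10^(10.4/10) = 10.96
  Stage 2: F_2 = 10^(2.79/10) = 1.901, G_2 = 10^(17.9/10) = 61.66
Friis cascade:
  F = 1.300 + (1.901 − 1)/10.96 = 1.382
NF = 10 log₁₀(1.382) = 1.41 dB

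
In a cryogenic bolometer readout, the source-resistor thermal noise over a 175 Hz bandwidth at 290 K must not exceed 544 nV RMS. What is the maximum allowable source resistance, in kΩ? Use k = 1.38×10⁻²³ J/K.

106 kΩ

Johnson–Nyquist: V_n = √(4kTRB) ⇒ R = V_n² / (4kTB)
4kTB = 4 × 1.38×10⁻²³ × 290 × 1.75×10² = 2.80×10⁻¹⁸
R = (5.44×10⁻⁷)² / 2.80×10⁻¹⁸ = 1.06×10⁵ Ω = 106 kΩ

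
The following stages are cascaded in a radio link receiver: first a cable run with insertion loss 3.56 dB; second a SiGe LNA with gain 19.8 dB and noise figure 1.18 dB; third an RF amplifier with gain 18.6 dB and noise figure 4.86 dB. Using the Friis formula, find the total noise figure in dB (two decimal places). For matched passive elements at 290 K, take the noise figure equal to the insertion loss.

4.81 dB

Convert to linear (a loss of L dB is a gain of −L dB): F_i = 10^(NF_i/10), G_i = 10^(G_i,dB/10)
  Stage 1: F_1 = 10^(3.56/10) = 2.270, G_1 = 10^(−3.56/10) = 0.4406
  Stage 2: F_2 = 10^(1.18/10) = 1.312, G_2 = 10^(19.8/10) = 95.50
  Stage 3: F_3 = 10^(4.86/10) = 3.062, G_3 = 10^(18.6/10) = 72.44
Friis cascade:
  F = 2.270 + (1.312 − 1)/0.4406 + (3.062 − 1)/42.07 = 3.028
NF = 10 log₁₀(3.028) = 4.81 dB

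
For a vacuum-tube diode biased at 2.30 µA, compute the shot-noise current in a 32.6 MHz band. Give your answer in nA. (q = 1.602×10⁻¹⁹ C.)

I_n = √(2qI·B)
2qI·B = 2 × 1.602×10⁻¹⁹ × 2.30×10⁻⁶ × 3.26×10⁷ = 2.40×10⁻¹⁷ A²
I_n = √(2.40×10⁻¹⁷) = 4.90×10⁻⁹ A = 4.90 nA

4.90 nA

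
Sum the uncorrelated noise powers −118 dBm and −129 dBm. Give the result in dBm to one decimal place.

Convert to linear, add, convert back:
P₁ = 1.58×10⁻¹⁵ W, P₂ = 1.26×10⁻¹⁶ W
P_tot = 1.71×10⁻¹⁵ W → 10 log₁₀(P_tot / 10⁻³) = −117.7 dBm

−117.7 dBm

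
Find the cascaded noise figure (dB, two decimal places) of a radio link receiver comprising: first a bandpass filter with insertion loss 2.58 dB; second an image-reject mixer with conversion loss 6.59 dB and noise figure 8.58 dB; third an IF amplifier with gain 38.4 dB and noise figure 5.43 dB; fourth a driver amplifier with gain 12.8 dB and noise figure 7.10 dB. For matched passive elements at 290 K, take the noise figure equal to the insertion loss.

Convert to linear (a loss of L dB is a gain of −L dB): F_i = 10^(NF_i/10), G_i = 10^(G_i,dB/10)
  Stage 1: F_1 = 10^(2.58/10) = 1.811, G_1 = 10^(−2.58/10) = 0.5521
  Stage 2: F_2 = 10^(8.58/10) = 7.211, G_2 = 10^(−6.59/10) = 0.2193
  Stage 3: F_3 = 10^(5.43/10) = 3.491, G_3 = 10^(38.4/10) = 6918
  Stage 4: F_4 = 10^(7.10/10) = 5.129, G_4 = 10^(12.8/10) = 19.05
Friis cascade:
  F = 1.811 + (7.211 − 1)/0.5521 + (3.491 − 1)/0.1211 + (5.129 − 1)/837.5 = 33.65
NF = 10 log₁₀(33.65) = 15.27 dB

15.27 dB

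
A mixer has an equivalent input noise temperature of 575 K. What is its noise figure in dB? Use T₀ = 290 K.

4.75 dB

F = 1 + T_e/T₀ = 1 + 575/290 = 2.98276
NF = 10 log₁₀(2.98276) = 4.75 dB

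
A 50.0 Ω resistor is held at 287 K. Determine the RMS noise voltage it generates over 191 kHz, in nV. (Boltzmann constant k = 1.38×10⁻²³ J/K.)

V_n = √(4kTRB)
4kTRB = 4 × 1.38×10⁻²³ × 287 × 5.00×10¹ × 1.91×10⁵ = 1.51×10⁻¹³ V²
V_n = √(1.51×10⁻¹³) = 3.89×10⁻⁷ V = 389 nV

389 nV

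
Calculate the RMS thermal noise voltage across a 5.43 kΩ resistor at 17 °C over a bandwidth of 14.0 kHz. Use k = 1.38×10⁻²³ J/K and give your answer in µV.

1.10 µV

T = 17 °C + 273.15 = 290.15 K
V_n = √(4kTRB)
4kTRB = 4 × 1.38×10⁻²³ × 290.15 × 5.43×10³ × 1.40×10⁴ = 1.22×10⁻¹² V²
V_n = √(1.22×10⁻¹²) = 1.10×10⁻⁶ V = 1.10 µV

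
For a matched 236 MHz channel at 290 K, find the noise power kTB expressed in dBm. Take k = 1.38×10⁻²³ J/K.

P_n = kTB = 1.38×10⁻²³ × 290 × 2.36×10⁸ = 9.44×10⁻¹³ W
In dBm: 10 log₁₀(9.44×10⁻¹³ / 10⁻³) = −90.2 dBm

−90.2 dBm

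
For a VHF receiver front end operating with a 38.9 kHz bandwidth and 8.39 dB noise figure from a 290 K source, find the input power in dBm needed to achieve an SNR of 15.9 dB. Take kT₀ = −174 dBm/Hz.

Sensitivity = −174 + 10 log₁₀(B) + NF + SNR_min
= −174 + 45.9 + 8.39 + 15.9
= −103.81 dBm → −103.8 dBm

−103.8 dBm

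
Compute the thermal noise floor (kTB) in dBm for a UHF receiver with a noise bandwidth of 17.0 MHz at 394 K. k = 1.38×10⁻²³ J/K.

P_n = kTB = 1.38×10⁻²³ × 394 × 1.70×10⁷ = 9.24×10⁻¹⁴ W
In dBm: 10 log₁₀(9.24×10⁻¹⁴ / 10⁻³) = −100.3 dBm

−100.3 dBm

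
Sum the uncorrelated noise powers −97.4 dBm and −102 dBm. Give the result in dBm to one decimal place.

−96.1 dBm

Convert to linear, add, convert back:
P₁ = 1.82×10⁻¹³ W, P₂ = 6.31×10⁻¹⁴ W
P_tot = 2.45×10⁻¹³ W → 10 log₁₀(P_tot / 10⁻³) = −96.1 dBm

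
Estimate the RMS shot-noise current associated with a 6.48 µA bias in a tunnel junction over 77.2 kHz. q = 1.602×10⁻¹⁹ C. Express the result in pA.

I_n = √(2qI·B)
2qI·B = 2 × 1.602×10⁻¹⁹ × 6.48×10⁻⁶ × 7.72×10⁴ = 1.60×10⁻¹⁹ A²
I_n = √(1.60×10⁻¹⁹) = 4.00×10⁻¹⁰ A = 400 pA

400 pA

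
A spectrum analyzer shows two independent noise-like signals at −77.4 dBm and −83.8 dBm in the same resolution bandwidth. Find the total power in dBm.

−76.5 dBm

Convert to linear, add, convert back:
P₁ = 1.82×10⁻¹¹ W, P₂ = 4.17×10⁻¹² W
P_tot = 2.24×10⁻¹¹ W → 10 log₁₀(P_tot / 10⁻³) = −76.5 dBm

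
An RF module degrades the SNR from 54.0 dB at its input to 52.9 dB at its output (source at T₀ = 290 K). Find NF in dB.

1.1 dB

NF (dB) = SNR_in(dB) − SNR_out(dB) when the source is at T₀
NF = 54.0 − 52.9 = 1.1 dB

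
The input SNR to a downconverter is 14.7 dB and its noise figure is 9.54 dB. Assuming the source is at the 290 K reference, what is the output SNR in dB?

5.16 dB

By definition F = SNR_in/SNR_out, so in dB: SNR_out = SNR_in − NF
SNR_out = 14.7 − 9.54 = 5.16 dB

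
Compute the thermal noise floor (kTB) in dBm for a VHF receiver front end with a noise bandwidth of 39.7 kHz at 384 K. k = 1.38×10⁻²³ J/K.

−126.8 dBm

P_n = kTB = 1.38×10⁻²³ × 384 × 3.97×10⁴ = 2.10×10⁻¹⁶ W
In dBm: 10 log₁₀(2.10×10⁻¹⁶ / 10⁻³) = −126.8 dBm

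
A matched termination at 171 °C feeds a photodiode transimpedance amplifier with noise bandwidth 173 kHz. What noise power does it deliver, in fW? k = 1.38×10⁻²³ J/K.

1.06 fW

T = 171 °C + 273.15 = 444.15 K
P_n = kTB = 1.38×10⁻²³ × 444.15 × 1.73×10⁵ = 1.06×10⁻¹⁵ W = 1.06 fW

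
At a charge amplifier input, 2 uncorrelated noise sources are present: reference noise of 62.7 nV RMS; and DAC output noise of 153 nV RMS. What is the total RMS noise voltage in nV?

Uncorrelated sources add in power (mean-square): V_tot = √(ΣV_i²)
V_tot = √[(6.27×10⁻⁸)² + (1.53×10⁻⁷)²] = 1.65×10⁻⁷ V = 165 nV

165 nV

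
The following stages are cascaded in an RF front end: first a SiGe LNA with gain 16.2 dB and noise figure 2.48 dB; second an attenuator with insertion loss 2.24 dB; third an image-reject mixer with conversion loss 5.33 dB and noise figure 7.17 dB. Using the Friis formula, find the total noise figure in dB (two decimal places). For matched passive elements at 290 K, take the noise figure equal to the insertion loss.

2.91 dB

Convert to linear (a loss of L dB is a gain of −L dB): F_i = 10^(NF_i/10), G_i = 10^(G_i,dB/10)
  Stage 1: F_1 = 10^(2.48/10) = 1.770, G_1 = 10^(16.2/10) = 41.69
  Stage 2: F_2 = 10^(2.24/10) = 1.675, G_2 = 10^(−2.24/10) = 0.5970
  Stage 3: F_3 = 10^(7.17/10) = 5.212, G_3 = 10^(−5.33/10) = 0.2931
Friis cascade:
  F = 1.770 + (1.675 − 1)/41.69 + (5.212 − 1)/24.89 = 1.956
NF = 10 log₁₀(1.956) = 2.91 dB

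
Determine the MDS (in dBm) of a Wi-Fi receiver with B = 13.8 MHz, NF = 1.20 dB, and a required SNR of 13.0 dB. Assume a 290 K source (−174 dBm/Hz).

Sensitivity = −174 + 10 log₁₀(B) + NF + SNR_min
= −174 + 71.4 + 1.20 + 13.0
= −88.40 dBm → −88.4 dBm

−88.4 dBm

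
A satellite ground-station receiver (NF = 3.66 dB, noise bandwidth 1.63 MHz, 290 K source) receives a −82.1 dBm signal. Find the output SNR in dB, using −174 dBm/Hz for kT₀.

Noise floor: N = −174 + 10 log₁₀(B) + NF
10 log₁₀(1.63×10⁶) = 62.12 dB
N = −174 + 62.12 + 3.66 = −108.22 dBm
SNR = P_sig − N = −82.1 − (−108.22) = 26.12 dB → 26.1 dB

26.1 dB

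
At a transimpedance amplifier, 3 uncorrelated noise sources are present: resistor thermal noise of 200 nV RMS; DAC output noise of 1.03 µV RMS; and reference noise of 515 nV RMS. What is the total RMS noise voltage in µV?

Uncorrelated sources add in power (mean-square): V_tot = √(ΣV_i²)
V_tot = √[(2.00×10⁻⁷)² + (1.03×10⁻⁶)² + (5.15×10⁻⁷)²] = 1.17×10⁻⁶ V = 1.17 µV

1.17 µV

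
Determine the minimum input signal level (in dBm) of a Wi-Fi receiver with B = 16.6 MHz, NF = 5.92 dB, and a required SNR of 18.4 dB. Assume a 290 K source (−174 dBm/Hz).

−77.5 dBm

Sensitivity = −174 + 10 log₁₀(B) + NF + SNR_min
= −174 + 72.2 + 5.92 + 18.4
= −77.48 dBm → −77.5 dBm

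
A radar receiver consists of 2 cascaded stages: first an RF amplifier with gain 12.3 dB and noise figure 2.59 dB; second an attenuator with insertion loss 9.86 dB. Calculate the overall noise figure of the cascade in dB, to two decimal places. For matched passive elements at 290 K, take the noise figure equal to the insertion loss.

Convert to linear (a loss of L dB is a gain of −L dB): F_i = 10^(NF_i/10), G_i = 10^(G_i,dB/10)
  Stage 1: F_1 = 10^(2.59/10) = 1.816, G_1 = 10^(12.3/10) = 16.98
  Stage 2: F_2 = 10^(9.86/10) = 9.683, G_2 = 10^(−9.86/10) = 0.1033
Friis cascade:
  F = 1.816 + (9.683 − 1)/16.98 = 2.327
NF = 10 log₁₀(2.327) = 3.67 dB

3.67 dB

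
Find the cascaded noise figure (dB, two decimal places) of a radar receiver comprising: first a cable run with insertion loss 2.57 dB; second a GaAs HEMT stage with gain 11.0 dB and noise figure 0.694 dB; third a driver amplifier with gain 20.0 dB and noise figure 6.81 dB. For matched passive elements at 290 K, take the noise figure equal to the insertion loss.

Convert to linear (a loss of L dB is a gain of −L dB): F_i = 10^(NF_i/10), G_i = 10^(G_i,dB/10)
  Stage 1: F_1 = 10^(2.57/10) = 1.807, G_1 = 10^(−2.57/10) = 0.5534
  Stage 2: F_2 = 10^(0.694/10) = 1.173, G_2 = 10^(11.0/10) = 12.59
  Stage 3: F_3 = 10^(6.81/10) = 4.797, G_3 = 10^(20.0/10) = 100.0
Friis cascade:
  F = 1.807 + (1.173 − 1)/0.5534 + (4.797 − 1)/6.966 = 2.665
NF = 10 log₁₀(2.665) = 4.26 dB

4.26 dB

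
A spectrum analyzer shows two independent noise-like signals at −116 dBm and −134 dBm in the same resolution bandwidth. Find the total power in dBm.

Convert to linear, add, convert back:
P₁ = 2.51×10⁻¹⁵ W, P₂ = 3.98×10⁻¹⁷ W
P_tot = 2.55×10⁻¹⁵ W → 10 log₁₀(P_tot / 10⁻³) = −115.9 dBm

−115.9 dBm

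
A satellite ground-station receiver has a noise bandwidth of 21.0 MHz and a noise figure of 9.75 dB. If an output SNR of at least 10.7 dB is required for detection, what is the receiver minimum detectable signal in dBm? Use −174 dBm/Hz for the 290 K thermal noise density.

−80.3 dBm

Sensitivity = −174 + 10 log₁₀(B) + NF + SNR_min
= −174 + 73.22 + 9.75 + 10.7
= −80.33 dBm → −80.3 dBm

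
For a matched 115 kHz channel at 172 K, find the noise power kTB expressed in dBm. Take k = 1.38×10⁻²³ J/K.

−125.6 dBm

P_n = kTB = 1.38×10⁻²³ × 172 × 1.15×10⁵ = 2.73×10⁻¹⁶ W
In dBm: 10 log₁₀(2.73×10⁻¹⁶ / 10⁻³) = −125.6 dBm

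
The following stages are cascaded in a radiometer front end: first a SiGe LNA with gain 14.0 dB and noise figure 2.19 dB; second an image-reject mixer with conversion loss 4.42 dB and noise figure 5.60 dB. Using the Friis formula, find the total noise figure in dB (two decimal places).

Convert to linear (a loss of L dB is a gain of −L dB): F_i = 10^(NF_i/10), G_i = 10^(G_i,dB/10)
  Stage 1: F_1 = 10^(2.19/10) = 1.656, G_1 = 10^(14.0/10) = 25.12
  Stage 2: F_2 = 10^(5.60/10) = 3.631, G_2 = 10^(−4.42/10) = 0.3614
Friis cascade:
  F = 1.656 + (3.631 − 1)/25.12 = 1.761
NF = 10 log₁₀(1.761) = 2.46 dB

2.46 dB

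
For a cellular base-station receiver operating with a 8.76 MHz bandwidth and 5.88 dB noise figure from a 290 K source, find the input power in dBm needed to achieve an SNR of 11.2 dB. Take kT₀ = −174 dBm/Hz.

Sensitivity = −174 + 10 log₁₀(B) + NF + SNR_min
= −174 + 69.43 + 5.88 + 11.2
= −87.49 dBm → −87.5 dBm

−87.5 dBm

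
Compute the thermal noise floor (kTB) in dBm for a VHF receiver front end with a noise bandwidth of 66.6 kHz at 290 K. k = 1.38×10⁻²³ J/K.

−125.7 dBm

P_n = kTB = 1.38×10⁻²³ × 290 × 6.66×10⁴ = 2.67×10⁻¹⁶ W
In dBm: 10 log₁₀(2.67×10⁻¹⁶ / 10⁻³) = −125.7 dBm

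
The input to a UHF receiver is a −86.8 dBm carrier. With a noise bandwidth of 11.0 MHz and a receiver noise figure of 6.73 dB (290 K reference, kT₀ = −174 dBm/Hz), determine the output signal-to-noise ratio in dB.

Noise floor: N = −174 + 10 log₁₀(B) + NF
10 log₁₀(1.10×10⁷) = 70.41 dB
N = −174 + 70.41 + 6.73 = −96.86 dBm
SNR = P_sig − N = −86.8 − (−96.86) = 10.06 dB → 10.1 dB

10.1 dB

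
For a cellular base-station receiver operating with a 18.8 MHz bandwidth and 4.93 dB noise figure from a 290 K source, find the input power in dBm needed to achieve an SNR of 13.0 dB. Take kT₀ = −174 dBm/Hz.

−83.3 dBm

Sensitivity = −174 + 10 log₁₀(B) + NF + SNR_min
= −174 + 72.74 + 4.93 + 13.0
= −83.33 dBm → −83.3 dBm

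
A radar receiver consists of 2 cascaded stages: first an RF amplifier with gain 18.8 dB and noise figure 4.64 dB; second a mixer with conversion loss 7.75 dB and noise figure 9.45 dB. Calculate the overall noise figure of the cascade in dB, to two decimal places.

Convert to linear (a loss of L dB is a gain of −L dB): F_i = 10^(NF_i/10), G_i = 10^(G_i,dB/10)
  Stage 1: F_1 = 10^(4.64/10) = 2.911, G_1 = 10^(18.8/10) = 75.86
  Stage 2: F_2 = 10^(9.45/10) = 8.810, G_2 = 10^(−7.75/10) = 0.1679
Friis cascade:
  F = 2.911 + (8.810 − 1)/75.86 = 3.014
NF = 10 log₁₀(3.014) = 4.79 dB

4.79 dB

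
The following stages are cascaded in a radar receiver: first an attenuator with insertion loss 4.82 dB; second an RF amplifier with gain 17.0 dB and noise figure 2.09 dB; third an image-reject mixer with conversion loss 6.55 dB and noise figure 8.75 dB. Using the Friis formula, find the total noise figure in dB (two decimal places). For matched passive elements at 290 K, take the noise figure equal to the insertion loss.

7.24 dB

Convert to linear (a loss of L dB is a gain of −L dB): F_i = 10^(NF_i/10), G_i = 10^(G_i,dB/10)
  Stage 1: F_1 = 10^(4.82/10) = 3.034, G_1 = 10^(−4.82/10) = 0.3296
  Stage 2: F_2 = 10^(2.09/10) = 1.618, G_2 = 10^(17.0/10) = 50.12
  Stage 3: F_3 = 10^(8.75/10) = 7.499, G_3 = 10^(−6.55/10) = 0.2213
Friis cascade:
  F = 3.034 + (1.618 − 1)/0.3296 + (7.499 − 1)/16.52 = 5.302
NF = 10 log₁₀(5.302) = 7.24 dB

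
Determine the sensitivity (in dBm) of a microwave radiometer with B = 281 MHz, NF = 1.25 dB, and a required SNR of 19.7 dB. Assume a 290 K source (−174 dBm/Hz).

Sensitivity = −174 + 10 log₁₀(B) + NF + SNR_min
= −174 + 84.49 + 1.25 + 19.7
= −68.56 dBm → −68.6 dBm

−68.6 dBm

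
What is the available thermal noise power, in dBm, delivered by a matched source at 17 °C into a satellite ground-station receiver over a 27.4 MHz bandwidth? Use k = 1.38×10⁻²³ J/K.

−99.6 dBm

T = 17 °C + 273.15 = 290.15 K
P_n = kTB = 1.38×10⁻²³ × 290.15 × 2.74×10⁷ = 1.10×10⁻¹³ W
In dBm: 10 log₁₀(1.10×10⁻¹³ / 10⁻³) = −99.6 dBm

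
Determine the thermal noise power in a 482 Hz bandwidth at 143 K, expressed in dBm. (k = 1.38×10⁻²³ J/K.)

P_n = kTB = 1.38×10⁻²³ × 143 × 4.82×10² = 9.51×10⁻¹⁹ W
In dBm: 10 log₁₀(9.51×10⁻¹⁹ / 10⁻³) = −150.2 dBm

−150.2 dBm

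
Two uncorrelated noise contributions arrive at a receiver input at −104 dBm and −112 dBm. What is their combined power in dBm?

−103.4 dBm

Convert to linear, add, convert back:
P₁ = 3.98×10⁻¹⁴ W, P₂ = 6.31×10⁻¹⁵ W
P_tot = 4.61×10⁻¹⁴ W → 10 log₁₀(P_tot / 10⁻³) = −103.4 dBm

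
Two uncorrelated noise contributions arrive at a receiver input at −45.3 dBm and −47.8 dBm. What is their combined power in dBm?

Convert to linear, add, convert back:
P₁ = 2.95×10⁻⁸ W, P₂ = 1.66×10⁻⁸ W
P_tot = 4.61×10⁻⁸ W → 10 log₁₀(P_tot / 10⁻³) = −43.4 dBm

−43.4 dBm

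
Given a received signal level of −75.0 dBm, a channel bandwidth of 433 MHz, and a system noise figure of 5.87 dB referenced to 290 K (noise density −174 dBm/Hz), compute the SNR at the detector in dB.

Noise floor: N = −174 + 10 log₁₀(B) + NF
10 log₁₀(4.33×10⁸) = 86.36 dB
N = −174 + 86.36 + 5.87 = −81.77 dBm
SNR = P_sig − N = −75.0 − (−81.77) = 6.77 dB → 6.8 dB

6.8 dB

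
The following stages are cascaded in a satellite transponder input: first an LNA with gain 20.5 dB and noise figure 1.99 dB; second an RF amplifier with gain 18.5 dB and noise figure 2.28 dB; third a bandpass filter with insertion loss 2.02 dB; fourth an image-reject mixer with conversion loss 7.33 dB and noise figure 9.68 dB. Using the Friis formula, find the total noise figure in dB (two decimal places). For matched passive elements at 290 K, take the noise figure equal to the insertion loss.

Convert to linear (a loss of L dB is a gain of −L dB): F_i = 10^(NF_i/10), G_i = 10^(G_i,dB/10)
  Stage 1: F_1 = 10^(1.99/10) = 1.581, G_1 = 10^(20.5/10) = 112.2
  Stage 2: F_2 = 10^(2.28/10) = 1.690, G_2 = 10^(18.5/10) = 70.79
  Stage 3: F_3 = 10^(2.02/10) = 1.592, G_3 = 10^(−2.02/10) = 0.6281
  Stage 4: F_4 = 10^(9.68/10) = 9.290, G_4 = 10^(−7.33/10) = 0.1849
Friis cascade:
  F = 1.581 + (1.690 − 1)/112.2 + (1.592 − 1)/7943 + (9.290 − 1)/4989 = 1.589
NF = 10 log₁₀(1.589) = 2.01 dB

2.01 dB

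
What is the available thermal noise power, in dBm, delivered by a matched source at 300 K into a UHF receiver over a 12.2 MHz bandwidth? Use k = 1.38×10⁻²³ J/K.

−103.0 dBm

P_n = kTB = 1.38×10⁻²³ × 300 × 1.22×10⁷ = 5.05×10⁻¹⁴ W
In dBm: 10 log₁₀(5.05×10⁻¹⁴ / 10⁻³) = −103.0 dBm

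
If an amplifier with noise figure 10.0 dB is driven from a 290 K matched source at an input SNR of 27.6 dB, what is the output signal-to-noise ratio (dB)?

By definition F = SNR_in/SNR_out, so in dB: SNR_out = SNR_in − NF
SNR_out = 27.6 − 10.0 = 17.6 dB

17.6 dB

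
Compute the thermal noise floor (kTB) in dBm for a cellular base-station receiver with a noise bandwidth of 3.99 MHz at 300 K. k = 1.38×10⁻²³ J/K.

−107.8 dBm

P_n = kTB = 1.38×10⁻²³ × 300 × 3.99×10⁶ = 1.65×10⁻¹⁴ W
In dBm: 10 log₁₀(1.65×10⁻¹⁴ / 10⁻³) = −107.8 dBm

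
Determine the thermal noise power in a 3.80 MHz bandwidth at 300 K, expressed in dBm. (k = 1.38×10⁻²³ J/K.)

−108.0 dBm

P_n = kTB = 1.38×10⁻²³ × 300 × 3.80×10⁶ = 1.57×10⁻¹⁴ W
In dBm: 10 log₁₀(1.57×10⁻¹⁴ / 10⁻³) = −108.0 dBm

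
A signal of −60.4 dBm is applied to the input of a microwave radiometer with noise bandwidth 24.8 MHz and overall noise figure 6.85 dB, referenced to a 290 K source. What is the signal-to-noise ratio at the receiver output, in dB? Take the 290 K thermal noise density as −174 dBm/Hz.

32.8 dB

Noise floor: N = −174 + 10 log₁₀(B) + NF
10 log₁₀(2.48×10⁷) = 73.94 dB
N = −174 + 73.94 + 6.85 = −93.21 dBm
SNR = P_sig − N = −60.4 − (−93.21) = 32.81 dB → 32.8 dB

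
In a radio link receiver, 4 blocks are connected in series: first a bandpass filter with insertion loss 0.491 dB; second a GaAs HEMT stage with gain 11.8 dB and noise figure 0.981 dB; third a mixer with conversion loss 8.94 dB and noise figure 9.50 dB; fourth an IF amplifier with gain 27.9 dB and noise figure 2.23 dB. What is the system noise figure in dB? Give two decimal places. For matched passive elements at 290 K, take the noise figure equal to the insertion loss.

Convert to linear (a loss of L dB is a gain of −L dB): F_i = 10^(NF_i/10), G_i = 10^(G_i,dB/10)
  Stage 1: F_1 = 10^(0.491/10) = 1.120, G_1 = 10^(−0.491/10) = 0.8931
  Stage 2: F_2 = 10^(0.981/10) = 1.253, G_2 = 10^(11.8/10) = 15.14
  Stage 3: F_3 = 10^(9.50/10) = 8.913, G_3 = 10^(−8.94/10) = 0.1276
  Stage 4: F_4 = 10^(2.23/10) = 1.671, G_4 = 10^(27.9/10) = 616.6
Friis cascade:
  F = 1.120 + (1.253 − 1)/0.8931 + (8.913 − 1)/13.52 + (1.671 − 1)/1.725 = 2.378
NF = 10 log₁₀(2.378) = 3.76 dB

3.76 dB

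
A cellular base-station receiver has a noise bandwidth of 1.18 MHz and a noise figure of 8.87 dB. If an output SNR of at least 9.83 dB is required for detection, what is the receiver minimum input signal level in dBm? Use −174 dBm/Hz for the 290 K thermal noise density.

−94.6 dBm

Sensitivity = −174 + 10 log₁₀(B) + NF + SNR_min
= −174 + 60.72 + 8.87 + 9.83
= −94.58 dBm → −94.6 dBm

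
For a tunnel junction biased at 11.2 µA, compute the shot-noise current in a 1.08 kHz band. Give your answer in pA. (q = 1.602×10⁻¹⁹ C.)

I_n = √(2qI·B)
2qI·B = 2 × 1.602×10⁻¹⁹ × 1.12×10⁻⁵ × 1.08×10³ = 3.88×10⁻²¹ A²
I_n = √(3.88×10⁻²¹) = 6.23×10⁻¹¹ A = 62.3 pA

62.3 pA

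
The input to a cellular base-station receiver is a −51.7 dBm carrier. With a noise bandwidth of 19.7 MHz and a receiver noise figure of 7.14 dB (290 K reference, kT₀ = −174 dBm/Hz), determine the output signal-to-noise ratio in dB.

42.2 dB

Noise floor: N = −174 + 10 log₁₀(B) + NF
10 log₁₀(1.97×10⁷) = 72.94 dB
N = −174 + 72.94 + 7.14 = −93.92 dBm
SNR = P_sig − N = −51.7 − (−93.92) = 42.22 dB → 42.2 dB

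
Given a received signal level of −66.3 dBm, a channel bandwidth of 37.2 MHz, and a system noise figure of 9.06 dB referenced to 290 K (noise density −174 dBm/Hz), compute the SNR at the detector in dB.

Noise floor: N = −174 + 10 log₁₀(B) + NF
10 log₁₀(3.72×10⁷) = 75.71 dB
N = −174 + 75.71 + 9.06 = −89.23 dBm
SNR = P_sig − N = −66.3 − (−89.23) = 22.93 dB → 22.9 dB

22.9 dB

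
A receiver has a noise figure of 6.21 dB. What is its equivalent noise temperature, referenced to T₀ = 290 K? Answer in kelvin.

F = 10^(6.21/10) = 4.1783
T_e = (F − 1)·T₀ = (4.1783 − 1) × 290 = 922 K

922 K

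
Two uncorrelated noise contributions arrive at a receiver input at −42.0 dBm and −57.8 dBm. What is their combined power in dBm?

Convert to linear, add, convert back:
P₁ = 6.31×10⁻⁸ W, P₂ = 1.66×10⁻⁹ W
P_tot = 6.48×10⁻⁸ W → 10 log₁₀(P_tot / 10⁻³) = −41.9 dBm

−41.9 dBm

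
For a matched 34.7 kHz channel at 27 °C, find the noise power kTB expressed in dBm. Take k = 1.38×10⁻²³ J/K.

T = 27 °C + 273.15 = 300.15 K
P_n = kTB = 1.38×10⁻²³ × 300.15 × 3.47×10⁴ = 1.44×10⁻¹⁶ W
In dBm: 10 log₁₀(1.44×10⁻¹⁶ / 10⁻³) = −128.4 dBm

−128.4 dBm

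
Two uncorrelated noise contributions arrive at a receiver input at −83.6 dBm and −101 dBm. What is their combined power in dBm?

Convert to linear, add, convert back:
P₁ = 4.37×10⁻¹² W, P₂ = 7.94×10⁻¹⁴ W
P_tot = 4.44×10⁻¹² W → 10 log₁₀(P_tot / 10⁻³) = −83.5 dBm

−83.5 dBm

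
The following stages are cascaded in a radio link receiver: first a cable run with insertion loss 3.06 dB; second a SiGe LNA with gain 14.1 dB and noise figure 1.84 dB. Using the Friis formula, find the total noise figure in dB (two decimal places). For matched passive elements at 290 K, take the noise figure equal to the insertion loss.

4.90 dB

Convert to linear (a loss of L dB is a gain of −L dB): F_i = 10^(NF_i/10), G_i = 10^(G_i,dB/10)
  Stage 1: F_1 = 10^(3.06/10) = 2.023, G_1 = 10^(−3.06/10) = 0.4943
  Stage 2: F_2 = 10^(1.84/10) = 1.528, G_2 = 10^(14.1/10) = 25.70
Friis cascade:
  F = 2.023 + (1.528 − 1)/0.4943 = 3.090
NF = 10 log₁₀(3.090) = 4.90 dB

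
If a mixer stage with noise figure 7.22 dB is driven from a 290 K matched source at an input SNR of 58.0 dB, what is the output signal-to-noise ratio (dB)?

By definition F = SNR_in/SNR_out, so in dB: SNR_out = SNR_in − NF
SNR_out = 58.0 − 7.22 = 50.78 dB

50.78 dB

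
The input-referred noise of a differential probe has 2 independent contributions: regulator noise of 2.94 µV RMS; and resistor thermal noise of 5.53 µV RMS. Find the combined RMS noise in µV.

6.26 µV

Uncorrelated sources add in power (mean-square): V_tot = √(ΣV_i²)
V_tot = √[(2.94×10⁻⁶)² + (5.53×10⁻⁶)²] = 6.26×10⁻⁶ V = 6.26 µV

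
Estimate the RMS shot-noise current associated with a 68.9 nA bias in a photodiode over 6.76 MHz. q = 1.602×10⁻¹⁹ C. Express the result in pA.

I_n = √(2qI·B)
2qI·B = 2 × 1.602×10⁻¹⁹ × 6.89×10⁻⁸ × 6.76×10⁶ = 1.49×10⁻¹⁹ A²
I_n = √(1.49×10⁻¹⁹) = 3.86×10⁻¹⁰ A = 386 pA

386 pA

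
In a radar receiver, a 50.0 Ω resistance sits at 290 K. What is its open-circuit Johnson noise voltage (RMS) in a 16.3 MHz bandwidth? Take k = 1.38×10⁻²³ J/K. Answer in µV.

V_n = √(4kTRB)
4kTRB = 4 × 1.38×10⁻²³ × 290 × 5.00×10¹ × 1.63×10⁷ = 1.30×10⁻¹¹ V²
V_n = √(1.30×10⁻¹¹) = 3.61×10⁻⁶ V = 3.61 µV

3.61 µV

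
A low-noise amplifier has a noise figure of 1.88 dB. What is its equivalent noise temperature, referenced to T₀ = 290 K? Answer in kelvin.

157 K

F = 10^(1.88/10) = 1.5417
T_e = (F − 1)·T₀ = (1.5417 − 1) × 290 = 157 K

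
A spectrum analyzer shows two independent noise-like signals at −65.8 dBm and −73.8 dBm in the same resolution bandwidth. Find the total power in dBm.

−65.2 dBm

Convert to linear, add, convert back:
P₁ = 2.63×10⁻¹⁰ W, P₂ = 4.17×10⁻¹¹ W
P_tot = 3.05×10⁻¹⁰ W → 10 log₁₀(P_tot / 10⁻³) = −65.2 dBm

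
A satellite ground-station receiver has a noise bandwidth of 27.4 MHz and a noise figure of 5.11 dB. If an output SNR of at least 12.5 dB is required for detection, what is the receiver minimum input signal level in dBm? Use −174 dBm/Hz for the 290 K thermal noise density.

Sensitivity = −174 + 10 log₁₀(B) + NF + SNR_min
= −174 + 74.38 + 5.11 + 12.5
= −82.01 dBm → −82.0 dBm

−82.0 dBm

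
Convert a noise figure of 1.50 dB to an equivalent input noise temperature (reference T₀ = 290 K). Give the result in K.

F = 10^(1.50/10) = 1.41254
T_e = (F − 1)·T₀ = (1.41254 − 1) × 290 = 120 K

120 K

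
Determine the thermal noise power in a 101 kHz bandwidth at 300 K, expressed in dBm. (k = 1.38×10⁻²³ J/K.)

−123.8 dBm

P_n = kTB = 1.38×10⁻²³ × 300 × 1.01×10⁵ = 4.18×10⁻¹⁶ W
In dBm: 10 log₁₀(4.18×10⁻¹⁶ / 10⁻³) = −123.8 dBm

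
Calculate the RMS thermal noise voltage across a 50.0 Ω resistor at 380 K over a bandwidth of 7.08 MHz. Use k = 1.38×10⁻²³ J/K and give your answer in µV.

2.72 µV

V_n = √(4kTRB)
4kTRB = 4 × 1.38×10⁻²³ × 380 × 5.00×10¹ × 7.08×10⁶ = 7.43×10⁻¹² V²
V_n = √(7.43×10⁻¹²) = 2.72×10⁻⁶ V = 2.72 µV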